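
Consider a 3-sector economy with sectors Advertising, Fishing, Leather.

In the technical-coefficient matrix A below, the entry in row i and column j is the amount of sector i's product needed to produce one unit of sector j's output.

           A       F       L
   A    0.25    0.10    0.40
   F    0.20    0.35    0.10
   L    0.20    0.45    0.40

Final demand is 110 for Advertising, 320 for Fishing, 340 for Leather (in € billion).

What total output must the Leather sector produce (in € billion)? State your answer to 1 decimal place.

I − A =
  [   0.75    -0.10    -0.40]
  [  -0.20     0.65    -0.10]
  [  -0.20    -0.45     0.60]
Cofactors of I−A, C_ij = (−1)^(i+j)·(minor ij) (rows/columns in the sector order above):
  C_11 = (0.65)(0.60) − (-0.10)(-0.45) = 0.3450
  C_12 = −[(-0.20)(0.60) − (-0.10)(-0.20)] = 0.1400
  C_13 = (-0.20)(-0.45) − (0.65)(-0.20) = 0.2200
  C_21 = −[(-0.10)(0.60) − (-0.40)(-0.45)] = 0.2400
  C_22 = (0.75)(0.60) − (-0.40)(-0.20) = 0.3700
  C_23 = −[(0.75)(-0.45) − (-0.10)(-0.20)] = 0.3575
  C_31 = (-0.10)(-0.10) − (-0.40)(0.65) = 0.2700
  C_32 = −[(0.75)(-0.10) − (-0.40)(-0.20)] = 0.1550
  C_33 = (0.75)(0.65) − (-0.10)(-0.20) = 0.4675
det(I−A) = Σ_j (I−A)_1j·C_1j = (0.75)(0.3450) + (-0.10)(0.1400) + (-0.40)(0.2200) = 0.15675
adj(I−A) = Cᵀ =
  [ 0.3450   0.2400   0.2700]
  [ 0.1400   0.3700   0.1550]
  [ 0.2200   0.3575   0.4675]
(I − A)⁻¹ = adj(I−A) / det(I−A) ≈
  [   2.2010     1.5311     1.7225]
  [   0.8931     2.3604     0.9888]
  [   1.4035     2.2807     2.9825]
x = (I − A)⁻¹ d = adj(I−A)·d / det(I−A), with det(I−A) = 0.15675:
  x_A = (0.3450·110 + 0.2400·320 + 0.2700·340) / 0.15675 = 206.55 / 0.15675 ≈ 1317.7
  x_F = (0.1400·110 + 0.3700·320 + 0.1550·340) / 0.15675 = 186.50 / 0.15675 ≈ 1189.8
  x_L = (0.2200·110 + 0.3575·320 + 0.4675·340) / 0.15675 = 297.55 / 0.15675 ≈ 1898.2

x_L = 1898.2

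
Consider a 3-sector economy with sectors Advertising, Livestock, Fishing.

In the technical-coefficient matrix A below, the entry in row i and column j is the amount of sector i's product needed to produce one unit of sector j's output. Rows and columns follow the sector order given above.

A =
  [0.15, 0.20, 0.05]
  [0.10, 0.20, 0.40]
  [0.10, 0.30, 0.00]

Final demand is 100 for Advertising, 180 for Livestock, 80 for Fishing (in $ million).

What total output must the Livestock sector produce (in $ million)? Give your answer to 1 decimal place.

I − A =
  [   0.85    -0.20    -0.05]
  [  -0.10     0.80    -0.40]
  [  -0.10    -0.30     1.00]
Cofactors of I−A, C_ij = (−1)^(i+j)·(minor ij) (rows/columns in the sector order above):
  C_11 = (0.80)(1.00) − (-0.40)(-0.30) = 0.6800
  C_12 = −[(-0.10)(1.00) − (-0.40)(-0.10)] = 0.1400
  C_13 = (-0.10)(-0.30) − (0.80)(-0.10) = 0.1100
  C_21 = −[(-0.20)(1.00) − (-0.05)(-0.30)] = 0.2150
  C_22 = (0.85)(1.00) − (-0.05)(-0.10) = 0.8450
  C_23 = −[(0.85)(-0.30) − (-0.20)(-0.10)] = 0.2750
  C_31 = (-0.20)(-0.40) − (-0.05)(0.80) = 0.1200
  C_32 = −[(0.85)(-0.40) − (-0.05)(-0.10)] = 0.3450
  C_33 = (0.85)(0.80) − (-0.20)(-0.10) = 0.6600
det(I−A) = Σ_j (I−A)_1j·C_1j = (0.85)(0.6800) + (-0.20)(0.1400) + (-0.05)(0.1100) = 0.5445
adj(I−A) = Cᵀ =
  [ 0.6800   0.2150   0.1200]
  [ 0.1400   0.8450   0.3450]
  [ 0.1100   0.2750   0.6600]
(I − A)⁻¹ = adj(I−A) / det(I−A) ≈
  [   1.2489     0.3949     0.2204]
  [   0.2571     1.5519     0.6336]
  [   0.2020     0.5051     1.2121]
x = (I − A)⁻¹ d = adj(I−A)·d / det(I−A), with det(I−A) = 0.5445:
  x_1 = (0.6800·100 + 0.2150·180 + 0.1200·80) / 0.5445 = 116.30 / 0.5445 ≈ 213.6
  x_2 = (0.1400·100 + 0.8450·180 + 0.3450·80) / 0.5445 = 193.70 / 0.5445 ≈ 355.7
  x_3 = (0.1100·100 + 0.2750·180 + 0.6600·80) / 0.5445 = 113.30 / 0.5445 ≈ 208.1

x_2 = 355.7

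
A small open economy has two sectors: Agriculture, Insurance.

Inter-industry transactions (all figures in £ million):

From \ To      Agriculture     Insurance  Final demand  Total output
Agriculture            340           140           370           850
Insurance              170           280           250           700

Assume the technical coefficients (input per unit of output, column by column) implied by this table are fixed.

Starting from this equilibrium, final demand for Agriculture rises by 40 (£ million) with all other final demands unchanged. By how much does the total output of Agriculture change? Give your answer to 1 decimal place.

Δx_A = 75.0

Technical coefficients a_ij = z_ij / X_j:
  a_AA = 340/850 = 0.40, a_IA = 170/850 = 0.20
  a_AI = 140/700 = 0.20, a_II = 280/700 = 0.40
I − A =
  [   0.60    -0.20]
  [  -0.20     0.60]
det(I−A) = (0.60)(0.60) − (-0.20)(-0.20) = 0.3200
adj(I−A) = [[0.60, 0.20], [0.20, 0.60]]
(I − A)⁻¹ = adj(I−A) / det(I−A) ≈
  [   1.8750     0.6250]
  [   0.6250     1.8750]
Δx = (I − A)⁻¹ Δd with Δd having +40 in the Agriculture component and 0 elsewhere.
So Δx_A = L_AA · (+40), where L_AA = adj(I−A)_AA / det(I−A) = 0.60 / 0.3200.
Δx_A = 0.60 × (+40) / 0.3200 = 24.00 / 0.3200 = 75.0.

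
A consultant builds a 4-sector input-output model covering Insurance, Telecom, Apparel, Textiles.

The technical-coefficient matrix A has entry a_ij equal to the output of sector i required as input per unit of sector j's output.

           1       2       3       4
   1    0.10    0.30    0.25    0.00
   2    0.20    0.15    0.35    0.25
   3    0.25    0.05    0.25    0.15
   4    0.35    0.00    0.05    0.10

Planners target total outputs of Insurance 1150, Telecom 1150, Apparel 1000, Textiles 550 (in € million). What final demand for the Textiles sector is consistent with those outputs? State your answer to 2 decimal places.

I − A =
  [   0.90    -0.30    -0.25     0.00]
  [  -0.20     0.85    -0.35    -0.25]
  [  -0.25    -0.05     0.75    -0.15]
  [  -0.35     0.00    -0.05     0.90]
d = (I − A) x:
  d_1 = (+0.90)·1150 + (-0.30)·1150 + (-0.25)·1000 + (+0.00)·550 = 440.00
  d_2 = (-0.20)·1150 + (+0.85)·1150 + (-0.35)·1000 + (-0.25)·550 = 260.00
  d_3 = (-0.25)·1150 + (-0.05)·1150 + (+0.75)·1000 + (-0.15)·550 = 322.50
  d_4 = (-0.35)·1150 + (+0.00)·1150 + (-0.05)·1000 + (+0.90)·550 = 42.50

d_4 = 42.50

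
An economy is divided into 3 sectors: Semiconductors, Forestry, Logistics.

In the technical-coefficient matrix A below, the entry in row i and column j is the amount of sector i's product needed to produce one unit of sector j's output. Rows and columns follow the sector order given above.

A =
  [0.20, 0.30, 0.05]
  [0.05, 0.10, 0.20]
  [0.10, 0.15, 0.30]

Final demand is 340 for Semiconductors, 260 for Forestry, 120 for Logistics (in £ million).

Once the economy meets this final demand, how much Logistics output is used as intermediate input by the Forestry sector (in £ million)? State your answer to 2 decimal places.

I − A =
  [   0.80    -0.30    -0.05]
  [  -0.05     0.90    -0.20]
  [  -0.10    -0.15     0.70]
Cofactors of I−A, C_ij = (−1)^(i+j)·(minor ij) (rows/columns in the sector order above):
  C_11 = (0.90)(0.70) − (-0.20)(-0.15) = 0.6000
  C_12 = −[(-0.05)(0.70) − (-0.20)(-0.10)] = 0.0550
  C_13 = (-0.05)(-0.15) − (0.90)(-0.10) = 0.0975
  C_21 = −[(-0.30)(0.70) − (-0.05)(-0.15)] = 0.2175
  C_22 = (0.80)(0.70) − (-0.05)(-0.10) = 0.5550
  C_23 = −[(0.80)(-0.15) − (-0.30)(-0.10)] = 0.1500
  C_31 = (-0.30)(-0.20) − (-0.05)(0.90) = 0.1050
  C_32 = −[(0.80)(-0.20) − (-0.05)(-0.05)] = 0.1625
  C_33 = (0.80)(0.90) − (-0.30)(-0.05) = 0.7050
det(I−A) = Σ_j (I−A)_1j·C_1j = (0.80)(0.6000) + (-0.30)(0.0550) + (-0.05)(0.0975) = 0.458625
adj(I−A) = Cᵀ =
  [ 0.6000   0.2175   0.1050]
  [ 0.0550   0.5550   0.1625]
  [ 0.0975   0.1500   0.7050]
(I − A)⁻¹ = adj(I−A) / det(I−A) ≈
  [   1.3083     0.4742     0.2289]
  [   0.1199     1.2101     0.3543]
  [   0.2126     0.3271     1.5372]
First solve x = (I − A)⁻¹ d = adj(I−A)·d / det(I−A); in particular x_F = (0.0550·340 + 0.5550·260 + 0.1625·120) / 0.458625 = 182.50 / 0.458625 ≈ 397.9286.
Intermediate flow from L to F: z_LF = a_LF · x_F = 0.15 × 182.50 / 0.458625 = 27.375 / 0.458625 ≈ 59.69.

z_LF = 59.69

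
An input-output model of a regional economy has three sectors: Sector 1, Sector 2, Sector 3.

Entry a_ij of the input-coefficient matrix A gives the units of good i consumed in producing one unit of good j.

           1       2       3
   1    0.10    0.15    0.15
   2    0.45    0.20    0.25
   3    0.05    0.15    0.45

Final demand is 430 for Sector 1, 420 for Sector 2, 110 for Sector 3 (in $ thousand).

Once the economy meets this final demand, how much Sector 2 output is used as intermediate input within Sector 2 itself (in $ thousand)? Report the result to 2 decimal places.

I − A =
  [   0.90    -0.15    -0.15]
  [  -0.45     0.80    -0.25]
  [  -0.05    -0.15     0.55]
Cofactors of I−A, C_ij = (−1)^(i+j)·(minor ij) (rows/columns in the sector order above):
  C_11 = (0.80)(0.55) − (-0.25)(-0.15) = 0.4025
  C_12 = −[(-0.45)(0.55) − (-0.25)(-0.05)] = 0.2600
  C_13 = (-0.45)(-0.15) − (0.80)(-0.05) = 0.1075
  C_21 = −[(-0.15)(0.55) − (-0.15)(-0.15)] = 0.1050
  C_22 = (0.90)(0.55) − (-0.15)(-0.05) = 0.4875
  C_23 = −[(0.90)(-0.15) − (-0.15)(-0.05)] = 0.1425
  C_31 = (-0.15)(-0.25) − (-0.15)(0.80) = 0.1575
  C_32 = −[(0.90)(-0.25) − (-0.15)(-0.45)] = 0.2925
  C_33 = (0.90)(0.80) − (-0.15)(-0.45) = 0.6525
det(I−A) = Σ_j (I−A)_1j·C_1j = (0.90)(0.4025) + (-0.15)(0.2600) + (-0.15)(0.1075) = 0.307125
adj(I−A) = Cᵀ =
  [ 0.4025   0.1050   0.1575]
  [ 0.2600   0.4875   0.2925]
  [ 0.1075   0.1425   0.6525]
(I − A)⁻¹ = adj(I−A) / det(I−A) ≈
  [   1.3105     0.3419     0.5128]
  [   0.8466     1.5873     0.9524]
  [   0.3500     0.4640     2.1245]
First solve x = (I − A)⁻¹ d = adj(I−A)·d / det(I−A); in particular x_2 = (0.2600·430 + 0.4875·420 + 0.2925·110) / 0.307125 = 348.725 / 0.307125 ≈ 1135.4497.
Intermediate flow from 2 to 2: z_22 = a_22 · x_2 = 0.20 × 348.725 / 0.307125 = 69.745 / 0.307125 ≈ 227.09.

z_22 = 227.09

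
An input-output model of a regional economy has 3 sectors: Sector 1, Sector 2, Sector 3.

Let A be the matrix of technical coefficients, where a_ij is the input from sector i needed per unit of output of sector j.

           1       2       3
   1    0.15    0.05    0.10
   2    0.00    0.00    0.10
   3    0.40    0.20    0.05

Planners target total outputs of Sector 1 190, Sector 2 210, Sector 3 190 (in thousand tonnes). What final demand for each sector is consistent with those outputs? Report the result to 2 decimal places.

I − A =
  [   0.85    -0.05    -0.10]
  [   0.00     1.00    -0.10]
  [  -0.40    -0.20     0.95]
d = (I − A) x:
  d_1 = (+0.85)·190 + (-0.05)·210 + (-0.10)·190 = 132.00
  d_2 = (+0.00)·190 + (+1.00)·210 + (-0.10)·190 = 191.00
  d_3 = (-0.40)·190 + (-0.20)·210 + (+0.95)·190 = 62.50

d_1 = 132.00, d_2 = 191.00, d_3 = 62.50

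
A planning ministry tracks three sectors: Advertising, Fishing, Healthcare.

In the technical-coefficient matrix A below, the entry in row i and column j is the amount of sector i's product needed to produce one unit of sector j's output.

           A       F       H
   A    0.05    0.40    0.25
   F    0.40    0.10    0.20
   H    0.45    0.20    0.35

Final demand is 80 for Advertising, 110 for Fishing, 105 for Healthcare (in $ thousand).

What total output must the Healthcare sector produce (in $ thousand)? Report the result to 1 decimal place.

I − A =
  [   0.95    -0.40    -0.25]
  [  -0.40     0.90    -0.20]
  [  -0.45    -0.20     0.65]
Cofactors of I−A, C_ij = (−1)^(i+j)·(minor ij) (rows/columns in the sector order above):
  C_11 = (0.90)(0.65) − (-0.20)(-0.20) = 0.5450
  C_12 = −[(-0.40)(0.65) − (-0.20)(-0.45)] = 0.3500
  C_13 = (-0.40)(-0.20) − (0.90)(-0.45) = 0.4850
  C_21 = −[(-0.40)(0.65) − (-0.25)(-0.20)] = 0.3100
  C_22 = (0.95)(0.65) − (-0.25)(-0.45) = 0.5050
  C_23 = −[(0.95)(-0.20) − (-0.40)(-0.45)] = 0.3700
  C_31 = (-0.40)(-0.20) − (-0.25)(0.90) = 0.3050
  C_32 = −[(0.95)(-0.20) − (-0.25)(-0.40)] = 0.2900
  C_33 = (0.95)(0.90) − (-0.40)(-0.40) = 0.6950
det(I−A) = Σ_j (I−A)_1j·C_1j = (0.95)(0.5450) + (-0.40)(0.3500) + (-0.25)(0.4850) = 0.2565
adj(I−A) = Cᵀ =
  [ 0.5450   0.3100   0.3050]
  [ 0.3500   0.5050   0.2900]
  [ 0.4850   0.3700   0.6950]
(I − A)⁻¹ = adj(I−A) / det(I−A) ≈
  [   2.1248     1.2086     1.1891]
  [   1.3645     1.9688     1.1306]
  [   1.8908     1.4425     2.7096]
x = (I − A)⁻¹ d = adj(I−A)·d / det(I−A), with det(I−A) = 0.2565:
  x_A = (0.5450·80 + 0.3100·110 + 0.3050·105) / 0.2565 = 109.725 / 0.2565 ≈ 427.8
  x_F = (0.3500·80 + 0.5050·110 + 0.2900·105) / 0.2565 = 114.00 / 0.2565 ≈ 444.4
  x_H = (0.4850·80 + 0.3700·110 + 0.6950·105) / 0.2565 = 152.475 / 0.2565 ≈ 594.4

x_H = 594.4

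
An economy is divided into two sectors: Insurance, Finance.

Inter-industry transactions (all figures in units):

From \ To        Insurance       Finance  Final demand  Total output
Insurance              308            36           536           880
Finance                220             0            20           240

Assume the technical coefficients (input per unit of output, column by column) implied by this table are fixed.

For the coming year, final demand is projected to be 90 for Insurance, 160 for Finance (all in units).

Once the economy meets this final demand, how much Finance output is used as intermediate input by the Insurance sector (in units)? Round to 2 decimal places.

Technical coefficients a_ij = z_ij / X_j:
  a_11 = 308/880 = 0.35, a_21 = 220/880 = 0.25
  a_12 = 36/240 = 0.15, a_22 = 0/240 = 0.00
I − A =
  [   0.65    -0.15]
  [  -0.25     1.00]
det(I−A) = (0.65)(1.00) − (-0.15)(-0.25) = 0.6125
adj(I−A) = [[1.00, 0.15], [0.25, 0.65]]
(I − A)⁻¹ = adj(I−A) / det(I−A) ≈
  [   1.6327     0.2449]
  [   0.4082     1.0612]
First solve x = (I − A)⁻¹ d = adj(I−A)·d / det(I−A); in particular x_1 = (1.00·90 + 0.15·160) / 0.6125 = 114.00 / 0.6125 ≈ 186.1224.
Intermediate flow from 2 to 1: z_21 = a_21 · x_1 = 0.25 × 114.00 / 0.6125 = 28.50 / 0.6125 ≈ 46.53.

z_21 = 46.53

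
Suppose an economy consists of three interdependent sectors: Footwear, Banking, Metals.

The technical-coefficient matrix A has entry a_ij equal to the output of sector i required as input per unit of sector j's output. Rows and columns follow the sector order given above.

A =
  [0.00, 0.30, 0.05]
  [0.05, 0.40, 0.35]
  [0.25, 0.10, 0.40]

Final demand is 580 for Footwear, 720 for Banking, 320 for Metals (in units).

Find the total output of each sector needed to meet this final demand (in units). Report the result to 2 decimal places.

x_1 = 1293.97, x_2 = 2141.67, x_3 = 1429.43

I − A =
  [   1.00    -0.30    -0.05]
  [  -0.05     0.60    -0.35]
  [  -0.25    -0.10     0.60]
Cofactors of I−A, C_ij = (−1)^(i+j)·(minor ij) (rows/columns in the sector order above):
  C_11 = (0.60)(0.60) − (-0.35)(-0.10) = 0.3250
  C_12 = −[(-0.05)(0.60) − (-0.35)(-0.25)] = 0.1175
  C_13 = (-0.05)(-0.10) − (0.60)(-0.25) = 0.1550
  C_21 = −[(-0.30)(0.60) − (-0.05)(-0.10)] = 0.1850
  C_22 = (1.00)(0.60) − (-0.05)(-0.25) = 0.5875
  C_23 = −[(1.00)(-0.10) − (-0.30)(-0.25)] = 0.1750
  C_31 = (-0.30)(-0.35) − (-0.05)(0.60) = 0.1350
  C_32 = −[(1.00)(-0.35) − (-0.05)(-0.05)] = 0.3525
  C_33 = (1.00)(0.60) − (-0.30)(-0.05) = 0.5850
det(I−A) = Σ_j (I−A)_1j·C_1j = (1.00)(0.3250) + (-0.30)(0.1175) + (-0.05)(0.1550) = 0.2820
adj(I−A) = Cᵀ =
  [ 0.3250   0.1850   0.1350]
  [ 0.1175   0.5875   0.3525]
  [ 0.1550   0.1750   0.5850]
(I − A)⁻¹ = adj(I−A) / det(I−A) ≈
  [   1.1525     0.6560     0.4787]
  [   0.4167     2.0833     1.2500]
  [   0.5496     0.6206     2.0745]
x = (I − A)⁻¹ d = adj(I−A)·d / det(I−A), with det(I−A) = 0.2820:
  x_1 = (0.3250·580 + 0.1850·720 + 0.1350·320) / 0.2820 = 364.90 / 0.2820 ≈ 1293.97
  x_2 = (0.1175·580 + 0.5875·720 + 0.3525·320) / 0.2820 = 603.95 / 0.2820 ≈ 2141.67
  x_3 = (0.1550·580 + 0.1750·720 + 0.5850·320) / 0.2820 = 403.10 / 0.2820 ≈ 1429.43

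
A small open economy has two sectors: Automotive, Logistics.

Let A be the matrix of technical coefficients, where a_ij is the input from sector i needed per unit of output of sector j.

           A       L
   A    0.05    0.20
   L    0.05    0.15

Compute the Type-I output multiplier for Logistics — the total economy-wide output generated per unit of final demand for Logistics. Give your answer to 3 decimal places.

m_L = 1.442

I − A =
  [   0.95    -0.20]
  [  -0.05     0.85]
det(I−A) = (0.95)(0.85) − (-0.20)(-0.05) = 0.7975
adj(I−A) = [[0.85, 0.20], [0.05, 0.95]]
(I − A)⁻¹ = adj(I−A) / det(I−A) ≈
  [   1.0658     0.2508]
  [   0.0627     1.1912]
The output multiplier for sector j is the column-j sum of the Leontief inverse (I − A)⁻¹ = adj(I−A) / det(I−A).
Column L of adj(I−A): (0.20, 0.95); det(I−A) = 0.7975.
m_L = (0.20 + 0.95) / 0.7975 = 1.15 / 0.7975 ≈ 1.442.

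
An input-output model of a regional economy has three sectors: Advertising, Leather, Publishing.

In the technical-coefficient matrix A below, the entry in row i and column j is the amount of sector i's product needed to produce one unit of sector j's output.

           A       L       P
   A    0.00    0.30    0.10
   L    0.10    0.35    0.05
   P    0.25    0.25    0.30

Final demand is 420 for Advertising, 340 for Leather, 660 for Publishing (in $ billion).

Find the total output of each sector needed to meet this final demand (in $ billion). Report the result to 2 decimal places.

I − A =
  [   1.00    -0.30    -0.10]
  [  -0.10     0.65    -0.05]
  [  -0.25    -0.25     0.70]
Cofactors of I−A, C_ij = (−1)^(i+j)·(minor ij) (rows/columns in the sector order above):
  C_11 = (0.65)(0.70) − (-0.05)(-0.25) = 0.4425
  C_12 = −[(-0.10)(0.70) − (-0.05)(-0.25)] = 0.0825
  C_13 = (-0.10)(-0.25) − (0.65)(-0.25) = 0.1875
  C_21 = −[(-0.30)(0.70) − (-0.10)(-0.25)] = 0.2350
  C_22 = (1.00)(0.70) − (-0.10)(-0.25) = 0.6750
  C_23 = −[(1.00)(-0.25) − (-0.30)(-0.25)] = 0.3250
  C_31 = (-0.30)(-0.05) − (-0.10)(0.65) = 0.0800
  C_32 = −[(1.00)(-0.05) − (-0.10)(-0.10)] = 0.0600
  C_33 = (1.00)(0.65) − (-0.30)(-0.10) = 0.6200
det(I−A) = Σ_j (I−A)_1j·C_1j = (1.00)(0.4425) + (-0.30)(0.0825) + (-0.10)(0.1875) = 0.3990
adj(I−A) = Cᵀ =
  [ 0.4425   0.2350   0.0800]
  [ 0.0825   0.6750   0.0600]
  [ 0.1875   0.3250   0.6200]
(I − A)⁻¹ = adj(I−A) / det(I−A) ≈
  [   1.1090     0.5890     0.2005]
  [   0.2068     1.6917     0.1504]
  [   0.4699     0.8145     1.5539]
x = (I − A)⁻¹ d = adj(I−A)·d / det(I−A), with det(I−A) = 0.3990:
  x_A = (0.4425·420 + 0.2350·340 + 0.0800·660) / 0.3990 = 318.55 / 0.3990 ≈ 798.37
  x_L = (0.0825·420 + 0.6750·340 + 0.0600·660) / 0.3990 = 303.75 / 0.3990 ≈ 761.28
  x_P = (0.1875·420 + 0.3250·340 + 0.6200·660) / 0.3990 = 598.45 / 0.3990 ≈ 1499.87

x_A = 798.37, x_L = 761.28, x_P = 1499.87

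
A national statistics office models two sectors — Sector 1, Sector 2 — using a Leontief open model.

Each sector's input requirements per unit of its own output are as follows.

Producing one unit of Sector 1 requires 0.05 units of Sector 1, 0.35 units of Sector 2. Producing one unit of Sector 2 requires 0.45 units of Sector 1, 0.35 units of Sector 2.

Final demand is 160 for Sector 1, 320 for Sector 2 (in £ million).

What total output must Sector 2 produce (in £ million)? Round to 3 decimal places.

I − A =
  [   0.95    -0.45]
  [  -0.35     0.65]
det(I−A) = (0.95)(0.65) − (-0.45)(-0.35) = 0.4600
adj(I−A) = [[0.65, 0.45], [0.35, 0.95]]
(I − A)⁻¹ = adj(I−A) / det(I−A) ≈
  [   1.4130     0.9783]
  [   0.7609     2.0652]
x = (I − A)⁻¹ d = adj(I−A)·d / det(I−A), with det(I−A) = 0.4600:
  x_1 = (0.65·160 + 0.45·320) / 0.4600 = 248.00 / 0.4600 ≈ 539.130
  x_2 = (0.35·160 + 0.95·320) / 0.4600 = 360.00 / 0.4600 ≈ 782.609

x_2 = 782.609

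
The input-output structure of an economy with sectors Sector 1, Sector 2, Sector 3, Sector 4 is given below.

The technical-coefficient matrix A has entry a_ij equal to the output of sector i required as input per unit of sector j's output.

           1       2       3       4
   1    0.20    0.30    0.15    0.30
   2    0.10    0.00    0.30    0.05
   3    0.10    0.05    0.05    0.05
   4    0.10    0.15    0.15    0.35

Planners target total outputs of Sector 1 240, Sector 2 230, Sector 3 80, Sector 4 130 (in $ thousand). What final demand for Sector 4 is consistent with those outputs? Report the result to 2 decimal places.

I − A =
  [   0.80    -0.30    -0.15    -0.30]
  [  -0.10     1.00    -0.30    -0.05]
  [  -0.10    -0.05     0.95    -0.05]
  [  -0.10    -0.15    -0.15     0.65]
d = (I − A) x:
  d_1 = (+0.80)·240 + (-0.30)·230 + (-0.15)·80 + (-0.30)·130 = 72.00
  d_2 = (-0.10)·240 + (+1.00)·230 + (-0.30)·80 + (-0.05)·130 = 175.50
  d_3 = (-0.10)·240 + (-0.05)·230 + (+0.95)·80 + (-0.05)·130 = 34.00
  d_4 = (-0.10)·240 + (-0.15)·230 + (-0.15)·80 + (+0.65)·130 = 14.00

d_4 = 14.00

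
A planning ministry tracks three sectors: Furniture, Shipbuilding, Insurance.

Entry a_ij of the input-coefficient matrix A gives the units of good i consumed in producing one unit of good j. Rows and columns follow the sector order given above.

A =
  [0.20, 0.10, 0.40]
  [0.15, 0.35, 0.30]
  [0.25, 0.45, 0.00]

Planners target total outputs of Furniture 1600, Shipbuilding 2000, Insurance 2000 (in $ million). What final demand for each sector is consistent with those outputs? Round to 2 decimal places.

d_F = 280.00, d_S = 460.00, d_I = 700.00

I − A =
  [   0.80    -0.10    -0.40]
  [  -0.15     0.65    -0.30]
  [  -0.25    -0.45     1.00]
d = (I − A) x:
  d_F = (+0.80)·1600 + (-0.10)·2000 + (-0.40)·2000 = 280.00
  d_S = (-0.15)·1600 + (+0.65)·2000 + (-0.30)·2000 = 460.00
  d_I = (-0.25)·1600 + (-0.45)·2000 + (+1.00)·2000 = 700.00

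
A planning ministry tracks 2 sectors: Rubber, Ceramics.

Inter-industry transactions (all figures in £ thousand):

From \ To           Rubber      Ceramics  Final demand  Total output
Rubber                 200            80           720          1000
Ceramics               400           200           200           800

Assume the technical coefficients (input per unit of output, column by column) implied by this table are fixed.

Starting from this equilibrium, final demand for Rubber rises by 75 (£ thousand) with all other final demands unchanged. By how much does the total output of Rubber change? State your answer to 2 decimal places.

Δx_1 = 100.45

Technical coefficients a_ij = z_ij / X_j:
  a_11 = 200/1000 = 0.20, a_21 = 400/1000 = 0.40
  a_12 = 80/800 = 0.10, a_22 = 200/800 = 0.25
I − A =
  [   0.80    -0.10]
  [  -0.40     0.75]
det(I−A) = (0.80)(0.75) − (-0.10)(-0.40) = 0.5600
adj(I−A) = [[0.75, 0.10], [0.40, 0.80]]
(I − A)⁻¹ = adj(I−A) / det(I−A) ≈
  [   1.3393     0.1786]
  [   0.7143     1.4286]
Δx = (I − A)⁻¹ Δd with Δd having +75 in the Rubber component and 0 elsewhere.
So Δx_1 = L_11 · (+75), where L_11 = adj(I−A)_11 / det(I−A) = 0.75 / 0.5600.
Δx_1 = 0.75 × (+75) / 0.5600 = 56.25 / 0.5600 ≈ 100.45.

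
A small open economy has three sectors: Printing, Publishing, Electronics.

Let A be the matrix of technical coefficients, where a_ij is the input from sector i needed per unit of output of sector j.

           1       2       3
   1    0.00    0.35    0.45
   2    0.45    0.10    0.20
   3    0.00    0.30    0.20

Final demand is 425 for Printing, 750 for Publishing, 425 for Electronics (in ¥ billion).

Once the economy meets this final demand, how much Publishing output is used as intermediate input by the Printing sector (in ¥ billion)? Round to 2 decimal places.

I − A =
  [   1.00    -0.35    -0.45]
  [  -0.45     0.90    -0.20]
  [   0.00    -0.30     0.80]
Cofactors of I−A, C_ij = (−1)^(i+j)·(minor ij) (rows/columns in the sector order above):
  C_11 = (0.90)(0.80) − (-0.20)(-0.30) = 0.6600
  C_12 = −[(-0.45)(0.80) − (-0.20)(0.00)] = 0.3600
  C_13 = (-0.45)(-0.30) − (0.90)(0.00) = 0.1350
  C_21 = −[(-0.35)(0.80) − (-0.45)(-0.30)] = 0.4150
  C_22 = (1.00)(0.80) − (-0.45)(0.00) = 0.8000
  C_23 = −[(1.00)(-0.30) − (-0.35)(0.00)] = 0.3000
  C_31 = (-0.35)(-0.20) − (-0.45)(0.90) = 0.4750
  C_32 = −[(1.00)(-0.20) − (-0.45)(-0.45)] = 0.4025
  C_33 = (1.00)(0.90) − (-0.35)(-0.45) = 0.7425
det(I−A) = Σ_j (I−A)_1j·C_1j = (1.00)(0.6600) + (-0.35)(0.3600) + (-0.45)(0.1350) = 0.47325
adj(I−A) = Cᵀ =
  [ 0.6600   0.4150   0.4750]
  [ 0.3600   0.8000   0.4025]
  [ 0.1350   0.3000   0.7425]
(I − A)⁻¹ = adj(I−A) / det(I−A) ≈
  [   1.3946     0.8769     1.0037]
  [   0.7607     1.6904     0.8505]
  [   0.2853     0.6339     1.5689]
First solve x = (I − A)⁻¹ d = adj(I−A)·d / det(I−A); in particular x_1 = (0.6600·425 + 0.4150·750 + 0.4750·425) / 0.47325 = 793.625 / 0.47325 ≈ 1676.9678.
Intermediate flow from 2 to 1: z_21 = a_21 · x_1 = 0.45 × 793.625 / 0.47325 = 357.13125 / 0.47325 ≈ 754.64.

z_21 = 754.64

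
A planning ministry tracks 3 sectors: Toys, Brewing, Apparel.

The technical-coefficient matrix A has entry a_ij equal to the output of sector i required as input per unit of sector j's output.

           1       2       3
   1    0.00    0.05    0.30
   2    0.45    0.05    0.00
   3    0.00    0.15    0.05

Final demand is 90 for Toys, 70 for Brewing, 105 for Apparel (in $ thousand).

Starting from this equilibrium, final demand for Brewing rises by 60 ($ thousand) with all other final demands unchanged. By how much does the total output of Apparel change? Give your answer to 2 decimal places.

Δx_3 = 10.45

I − A =
  [   1.00    -0.05    -0.30]
  [  -0.45     0.95     0.00]
  [   0.00    -0.15     0.95]
Cofactors of I−A, C_ij = (−1)^(i+j)·(minor ij) (rows/columns in the sector order above):
  C_11 = (0.95)(0.95) − (0.00)(-0.15) = 0.9025
  C_12 = −[(-0.45)(0.95) − (0.00)(0.00)] = 0.4275
  C_13 = (-0.45)(-0.15) − (0.95)(0.00) = 0.0675
  C_21 = −[(-0.05)(0.95) − (-0.30)(-0.15)] = 0.0925
  C_22 = (1.00)(0.95) − (-0.30)(0.00) = 0.9500
  C_23 = −[(1.00)(-0.15) − (-0.05)(0.00)] = 0.1500
  C_31 = (-0.05)(0.00) − (-0.30)(0.95) = 0.2850
  C_32 = −[(1.00)(0.00) − (-0.30)(-0.45)] = 0.1350
  C_33 = (1.00)(0.95) − (-0.05)(-0.45) = 0.9275
det(I−A) = Σ_j (I−A)_1j·C_1j = (1.00)(0.9025) + (-0.05)(0.4275) + (-0.30)(0.0675) = 0.860875
adj(I−A) = Cᵀ =
  [ 0.9025   0.0925   0.2850]
  [ 0.4275   0.9500   0.1350]
  [ 0.0675   0.1500   0.9275]
(I − A)⁻¹ = adj(I−A) / det(I−A) ≈
  [   1.0484     0.1074     0.3311]
  [   0.4966     1.1035     0.1568]
  [   0.0784     0.1742     1.0774]
Δx = (I − A)⁻¹ Δd with Δd having +60 in the Brewing component and 0 elsewhere.
So Δx_3 = L_32 · (+60), where L_32 = adj(I−A)_32 / det(I−A) = 0.1500 / 0.860875.
Δx_3 = 0.1500 × (+60) / 0.860875 = 9.00 / 0.860875 ≈ 10.45.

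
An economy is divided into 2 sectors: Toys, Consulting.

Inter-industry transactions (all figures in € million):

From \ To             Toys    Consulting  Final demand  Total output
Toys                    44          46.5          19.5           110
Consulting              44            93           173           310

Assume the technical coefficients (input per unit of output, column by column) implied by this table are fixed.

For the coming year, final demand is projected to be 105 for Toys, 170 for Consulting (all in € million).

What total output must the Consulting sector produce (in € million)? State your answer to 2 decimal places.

x_C = 400.00

Technical coefficients a_ij = z_ij / X_j:
  a_TT = 44/110 = 0.40, a_CT = 44/110 = 0.40
  a_TC = 46.5/310 = 0.15, a_CC = 93/310 = 0.30
I − A =
  [   0.60    -0.15]
  [  -0.40     0.70]
det(I−A) = (0.60)(0.70) − (-0.15)(-0.40) = 0.3600
adj(I−A) = [[0.70, 0.15], [0.40, 0.60]]
(I − A)⁻¹ = adj(I−A) / det(I−A) ≈
  [   1.9444     0.4167]
  [   1.1111     1.6667]
x = (I − A)⁻¹ d = adj(I−A)·d / det(I−A), with det(I−A) = 0.3600:
  x_T = (0.70·105 + 0.15·170) / 0.3600 = 99.00 / 0.3600 = 275.00
  x_C = (0.40·105 + 0.60·170) / 0.3600 = 144.00 / 0.3600 = 400.00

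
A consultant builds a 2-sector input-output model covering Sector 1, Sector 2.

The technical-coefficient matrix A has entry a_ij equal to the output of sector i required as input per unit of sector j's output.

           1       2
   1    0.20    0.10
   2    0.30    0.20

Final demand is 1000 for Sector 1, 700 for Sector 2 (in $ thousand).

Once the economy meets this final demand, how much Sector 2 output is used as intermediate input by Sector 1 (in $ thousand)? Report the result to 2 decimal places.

z_21 = 427.87

I − A =
  [   0.80    -0.10]
  [  -0.30     0.80]
det(I−A) = (0.80)(0.80) − (-0.10)(-0.30) = 0.6100
adj(I−A) = [[0.80, 0.10], [0.30, 0.80]]
(I − A)⁻¹ = adj(I−A) / det(I−A) ≈
  [   1.3115     0.1639]
  [   0.4918     1.3115]
First solve x = (I − A)⁻¹ d = adj(I−A)·d / det(I−A); in particular x_1 = (0.80·1000 + 0.10·700) / 0.6100 = 870.00 / 0.6100 ≈ 1426.2295.
Intermediate flow from 2 to 1: z_21 = a_21 · x_1 = 0.30 × 870.00 / 0.6100 = 261.00 / 0.6100 ≈ 427.87.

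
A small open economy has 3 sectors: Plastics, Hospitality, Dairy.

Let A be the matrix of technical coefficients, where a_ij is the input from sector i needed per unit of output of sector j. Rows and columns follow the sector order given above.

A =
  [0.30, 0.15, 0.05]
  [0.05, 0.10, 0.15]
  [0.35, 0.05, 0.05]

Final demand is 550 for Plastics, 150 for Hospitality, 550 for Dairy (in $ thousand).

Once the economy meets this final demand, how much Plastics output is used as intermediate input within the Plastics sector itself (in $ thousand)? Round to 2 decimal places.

z_11 = 280.06

I − A =
  [   0.70    -0.15    -0.05]
  [  -0.05     0.90    -0.15]
  [  -0.35    -0.05     0.95]
Cofactors of I−A, C_ij = (−1)^(i+j)·(minor ij) (rows/columns in the sector order above):
  C_11 = (0.90)(0.95) − (-0.15)(-0.05) = 0.8475
  C_12 = −[(-0.05)(0.95) − (-0.15)(-0.35)] = 0.1000
  C_13 = (-0.05)(-0.05) − (0.90)(-0.35) = 0.3175
  C_21 = −[(-0.15)(0.95) − (-0.05)(-0.05)] = 0.1450
  C_22 = (0.70)(0.95) − (-0.05)(-0.35) = 0.6475
  C_23 = −[(0.70)(-0.05) − (-0.15)(-0.35)] = 0.0875
  C_31 = (-0.15)(-0.15) − (-0.05)(0.90) = 0.0675
  C_32 = −[(0.70)(-0.15) − (-0.05)(-0.05)] = 0.1075
  C_33 = (0.70)(0.90) − (-0.15)(-0.05) = 0.6225
det(I−A) = Σ_j (I−A)_1j·C_1j = (0.70)(0.8475) + (-0.15)(0.1000) + (-0.05)(0.3175) = 0.562375
adj(I−A) = Cᵀ =
  [ 0.8475   0.1450   0.0675]
  [ 0.1000   0.6475   0.1075]
  [ 0.3175   0.0875   0.6225]
(I − A)⁻¹ = adj(I−A) / det(I−A) ≈
  [   1.5070     0.2578     0.1200]
  [   0.1778     1.1514     0.1912]
  [   0.5646     0.1556     1.1069]
First solve x = (I − A)⁻¹ d = adj(I−A)·d / det(I−A); in particular x_1 = (0.8475·550 + 0.1450·150 + 0.0675·550) / 0.562375 = 525.00 / 0.562375 ≈ 933.5408.
Intermediate flow from 1 to 1: z_11 = a_11 · x_1 = 0.30 × 525.00 / 0.562375 = 157.50 / 0.562375 ≈ 280.06.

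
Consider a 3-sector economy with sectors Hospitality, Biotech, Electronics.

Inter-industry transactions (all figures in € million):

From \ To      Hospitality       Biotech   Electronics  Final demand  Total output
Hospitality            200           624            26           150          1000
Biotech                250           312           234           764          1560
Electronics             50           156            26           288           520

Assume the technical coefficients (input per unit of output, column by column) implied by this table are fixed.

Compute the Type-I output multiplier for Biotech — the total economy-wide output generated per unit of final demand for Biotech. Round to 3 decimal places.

m_B = 2.673

Technical coefficients a_ij = z_ij / X_j:
  a_HH = 200/1000 = 0.20, a_BH = 250/1000 = 0.25, a_EH = 50/1000 = 0.05
  a_HB = 624/1560 = 0.40, a_BB = 312/1560 = 0.20, a_EB = 156/1560 = 0.10
  a_HE = 26/520 = 0.05, a_BE = 234/520 = 0.45, a_EE = 26/520 = 0.05
I − A =
  [   0.80    -0.40    -0.05]
  [  -0.25     0.80    -0.45]
  [  -0.05    -0.10     0.95]
Cofactors of I−A, C_ij = (−1)^(i+j)·(minor ij) (rows/columns in the sector order above):
  C_11 = (0.80)(0.95) − (-0.45)(-0.10) = 0.7150
  C_12 = −[(-0.25)(0.95) − (-0.45)(-0.05)] = 0.2600
  C_13 = (-0.25)(-0.10) − (0.80)(-0.05) = 0.0650
  C_21 = −[(-0.40)(0.95) − (-0.05)(-0.10)] = 0.3850
  C_22 = (0.80)(0.95) − (-0.05)(-0.05) = 0.7575
  C_23 = −[(0.80)(-0.10) − (-0.40)(-0.05)] = 0.1000
  C_31 = (-0.40)(-0.45) − (-0.05)(0.80) = 0.2200
  C_32 = −[(0.80)(-0.45) − (-0.05)(-0.25)] = 0.3725
  C_33 = (0.80)(0.80) − (-0.40)(-0.25) = 0.5400
det(I−A) = Σ_j (I−A)_1j·C_1j = (0.80)(0.7150) + (-0.40)(0.2600) + (-0.05)(0.0650) = 0.46475
adj(I−A) = Cᵀ =
  [ 0.7150   0.3850   0.2200]
  [ 0.2600   0.7575   0.3725]
  [ 0.0650   0.1000   0.5400]
(I − A)⁻¹ = adj(I−A) / det(I−A) ≈
  [   1.5385     0.8284     0.4734]
  [   0.5594     1.6299     0.8015]
  [   0.1399     0.2152     1.1619]
The output multiplier for sector j is the column-j sum of the Leontief inverse (I − A)⁻¹ = adj(I−A) / det(I−A).
Column B of adj(I−A): (0.3850, 0.7575, 0.1000); det(I−A) = 0.46475.
m_B = (0.3850 + 0.7575 + 0.1000) / 0.46475 = 1.2425 / 0.46475 ≈ 2.673.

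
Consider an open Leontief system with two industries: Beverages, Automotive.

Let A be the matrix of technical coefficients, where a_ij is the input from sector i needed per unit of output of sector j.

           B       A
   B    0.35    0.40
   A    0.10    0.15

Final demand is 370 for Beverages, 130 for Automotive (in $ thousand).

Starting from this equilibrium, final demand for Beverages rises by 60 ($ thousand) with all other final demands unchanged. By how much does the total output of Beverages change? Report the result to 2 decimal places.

I − A =
  [   0.65    -0.40]
  [  -0.10     0.85]
det(I−A) = (0.65)(0.85) − (-0.40)(-0.10) = 0.5125
adj(I−A) = [[0.85, 0.40], [0.10, 0.65]]
(I − A)⁻¹ = adj(I−A) / det(I−A) ≈
  [   1.6585     0.7805]
  [   0.1951     1.2683]
Δx = (I − A)⁻¹ Δd with Δd having +60 in the Beverages component and 0 elsewhere.
So Δx_B = L_BB · (+60), where L_BB = adj(I−A)_BB / det(I−A) = 0.85 / 0.5125.
Δx_B = 0.85 × (+60) / 0.5125 = 51.00 / 0.5125 ≈ 99.51.

Δx_B = 99.51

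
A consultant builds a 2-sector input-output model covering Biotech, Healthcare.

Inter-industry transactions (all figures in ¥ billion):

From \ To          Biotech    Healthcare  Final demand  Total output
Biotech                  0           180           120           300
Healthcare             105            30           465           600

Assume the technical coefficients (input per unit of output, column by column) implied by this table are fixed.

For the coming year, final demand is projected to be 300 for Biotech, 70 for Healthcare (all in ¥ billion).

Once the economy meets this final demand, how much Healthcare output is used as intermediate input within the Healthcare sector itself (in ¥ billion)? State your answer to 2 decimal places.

z_22 = 10.36

Technical coefficients a_ij = z_ij / X_j:
  a_11 = 0/300 = 0.00, a_21 = 105/300 = 0.35
  a_12 = 180/600 = 0.30, a_22 = 30/600 = 0.05
I − A =
  [   1.00    -0.30]
  [  -0.35     0.95]
det(I−A) = (1.00)(0.95) − (-0.30)(-0.35) = 0.8450
adj(I−A) = [[0.95, 0.30], [0.35, 1.00]]
(I − A)⁻¹ = adj(I−A) / det(I−A) ≈
  [   1.1243     0.3550]
  [   0.4142     1.1834]
First solve x = (I − A)⁻¹ d = adj(I−A)·d / det(I−A); in particular x_2 = (0.35·300 + 1.00·70) / 0.8450 = 175.00 / 0.8450 ≈ 207.1006.
Intermediate flow from 2 to 2: z_22 = a_22 · x_2 = 0.05 × 175.00 / 0.8450 = 8.75 / 0.8450 ≈ 10.36.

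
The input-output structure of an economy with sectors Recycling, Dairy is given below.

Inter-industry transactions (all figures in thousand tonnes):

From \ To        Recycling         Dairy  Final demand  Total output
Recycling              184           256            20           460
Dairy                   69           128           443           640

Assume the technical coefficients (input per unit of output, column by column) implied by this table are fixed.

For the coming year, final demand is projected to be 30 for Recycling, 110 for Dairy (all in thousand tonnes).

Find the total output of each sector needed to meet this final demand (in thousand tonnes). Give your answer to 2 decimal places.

x_R = 161.90, x_D = 167.86

Technical coefficients a_ij = z_ij / X_j:
  a_RR = 184/460 = 0.40, a_DR = 69/460 = 0.15
  a_RD = 256/640 = 0.40, a_DD = 128/640 = 0.20
I − A =
  [   0.60    -0.40]
  [  -0.15     0.80]
det(I−A) = (0.60)(0.80) − (-0.40)(-0.15) = 0.4200
adj(I−A) = [[0.80, 0.40], [0.15, 0.60]]
(I − A)⁻¹ = adj(I−A) / det(I−A) ≈
  [   1.9048     0.9524]
  [   0.3571     1.4286]
x = (I − A)⁻¹ d = adj(I−A)·d / det(I−A), with det(I−A) = 0.4200:
  x_R = (0.80·30 + 0.40·110) / 0.4200 = 68.00 / 0.4200 ≈ 161.90
  x_D = (0.15·30 + 0.60·110) / 0.4200 = 70.50 / 0.4200 ≈ 167.86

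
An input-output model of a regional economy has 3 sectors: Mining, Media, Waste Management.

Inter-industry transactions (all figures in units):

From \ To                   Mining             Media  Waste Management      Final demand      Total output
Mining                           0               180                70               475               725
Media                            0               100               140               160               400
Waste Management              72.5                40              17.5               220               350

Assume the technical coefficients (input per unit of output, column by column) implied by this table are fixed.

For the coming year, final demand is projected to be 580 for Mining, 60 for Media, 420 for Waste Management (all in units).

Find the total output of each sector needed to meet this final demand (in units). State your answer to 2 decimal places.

Technical coefficients a_ij = z_ij / X_j:
  a_11 = 0/725 = 0.00, a_21 = 0/725 = 0.00, a_31 = 72.5/725 = 0.10
  a_12 = 180/400 = 0.45, a_22 = 100/400 = 0.25, a_32 = 40/400 = 0.10
  a_13 = 70/350 = 0.20, a_23 = 140/350 = 0.40, a_33 = 17.5/350 = 0.05
I − A =
  [   1.00    -0.45    -0.20]
  [   0.00     0.75    -0.40]
  [  -0.10    -0.10     0.95]
Cofactors of I−A, C_ij = (−1)^(i+j)·(minor ij) (rows/columns in the sector order above):
  C_11 = (0.75)(0.95) − (-0.40)(-0.10) = 0.6725
  C_12 = −[(0.00)(0.95) − (-0.40)(-0.10)] = 0.0400
  C_13 = (0.00)(-0.10) − (0.75)(-0.10) = 0.0750
  C_21 = −[(-0.45)(0.95) − (-0.20)(-0.10)] = 0.4475
  C_22 = (1.00)(0.95) − (-0.20)(-0.10) = 0.9300
  C_23 = −[(1.00)(-0.10) − (-0.45)(-0.10)] = 0.1450
  C_31 = (-0.45)(-0.40) − (-0.20)(0.75) = 0.3300
  C_32 = −[(1.00)(-0.40) − (-0.20)(0.00)] = 0.4000
  C_33 = (1.00)(0.75) − (-0.45)(0.00) = 0.7500
det(I−A) = Σ_j (I−A)_1j·C_1j = (1.00)(0.6725) + (-0.45)(0.0400) + (-0.20)(0.0750) = 0.6395
adj(I−A) = Cᵀ =
  [ 0.6725   0.4475   0.3300]
  [ 0.0400   0.9300   0.4000]
  [ 0.0750   0.1450   0.7500]
(I − A)⁻¹ = adj(I−A) / det(I−A) ≈
  [   1.0516     0.6998     0.5160]
  [   0.0625     1.4543     0.6255]
  [   0.1173     0.2267     1.1728]
x = (I − A)⁻¹ d = adj(I−A)·d / det(I−A), with det(I−A) = 0.6395:
  x_1 = (0.6725·580 + 0.4475·60 + 0.3300·420) / 0.6395 = 555.50 / 0.6395 ≈ 868.65
  x_2 = (0.0400·580 + 0.9300·60 + 0.4000·420) / 0.6395 = 247.00 / 0.6395 ≈ 386.24
  x_3 = (0.0750·580 + 0.1450·60 + 0.7500·420) / 0.6395 = 367.20 / 0.6395 ≈ 574.20

x_1 = 868.65, x_2 = 386.24, x_3 = 574.20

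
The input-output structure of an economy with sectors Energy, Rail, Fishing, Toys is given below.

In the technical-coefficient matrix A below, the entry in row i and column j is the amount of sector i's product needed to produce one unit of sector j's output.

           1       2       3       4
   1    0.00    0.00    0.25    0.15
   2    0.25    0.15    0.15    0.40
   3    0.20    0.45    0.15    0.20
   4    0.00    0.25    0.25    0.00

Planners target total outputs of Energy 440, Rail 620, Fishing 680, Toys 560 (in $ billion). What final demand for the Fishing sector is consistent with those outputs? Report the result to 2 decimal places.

I − A =
  [   1.00     0.00    -0.25    -0.15]
  [  -0.25     0.85    -0.15    -0.40]
  [  -0.20    -0.45     0.85    -0.20]
  [   0.00    -0.25    -0.25     1.00]
d = (I − A) x:
  d_1 = (+1.00)·440 + (+0.00)·620 + (-0.25)·680 + (-0.15)·560 = 186.00
  d_2 = (-0.25)·440 + (+0.85)·620 + (-0.15)·680 + (-0.40)·560 = 91.00
  d_3 = (-0.20)·440 + (-0.45)·620 + (+0.85)·680 + (-0.20)·560 = 99.00
  d_4 = (+0.00)·440 + (-0.25)·620 + (-0.25)·680 + (+1.00)·560 = 235.00

d_3 = 99.00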